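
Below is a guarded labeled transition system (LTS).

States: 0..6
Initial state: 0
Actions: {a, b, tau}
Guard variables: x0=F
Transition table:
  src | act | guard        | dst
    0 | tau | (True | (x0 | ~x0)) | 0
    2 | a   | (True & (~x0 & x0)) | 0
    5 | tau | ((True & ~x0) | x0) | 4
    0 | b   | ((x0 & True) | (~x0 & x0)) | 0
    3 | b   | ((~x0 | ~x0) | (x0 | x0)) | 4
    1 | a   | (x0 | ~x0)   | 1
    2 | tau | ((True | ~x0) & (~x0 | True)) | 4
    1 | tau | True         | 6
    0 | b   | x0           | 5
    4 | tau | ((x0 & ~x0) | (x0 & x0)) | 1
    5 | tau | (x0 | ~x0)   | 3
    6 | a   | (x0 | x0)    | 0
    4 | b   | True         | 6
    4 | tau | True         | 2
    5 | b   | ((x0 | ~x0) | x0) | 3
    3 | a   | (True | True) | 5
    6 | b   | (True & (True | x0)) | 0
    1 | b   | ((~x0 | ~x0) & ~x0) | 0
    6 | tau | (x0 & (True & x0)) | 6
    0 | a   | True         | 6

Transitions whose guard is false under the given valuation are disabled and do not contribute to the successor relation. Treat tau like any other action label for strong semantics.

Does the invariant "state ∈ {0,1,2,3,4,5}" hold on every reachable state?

Answer: INVARIANT VIOLATED at state 6

Analysis:
Inv-set: {0,1,2,3,4,5}
R = {0,6}
  0: safe
  6: ✗ unsafe
witness against invariant: a → 6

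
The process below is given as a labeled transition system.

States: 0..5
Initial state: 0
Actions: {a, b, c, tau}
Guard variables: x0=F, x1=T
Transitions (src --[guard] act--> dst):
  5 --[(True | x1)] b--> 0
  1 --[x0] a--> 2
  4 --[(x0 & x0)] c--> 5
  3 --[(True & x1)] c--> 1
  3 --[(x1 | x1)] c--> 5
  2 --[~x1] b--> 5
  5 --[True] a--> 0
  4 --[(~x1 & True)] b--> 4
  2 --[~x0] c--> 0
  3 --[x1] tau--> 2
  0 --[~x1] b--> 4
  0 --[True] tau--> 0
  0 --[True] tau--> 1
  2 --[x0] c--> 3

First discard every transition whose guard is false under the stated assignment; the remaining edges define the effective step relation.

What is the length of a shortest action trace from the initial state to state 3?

Layered search for 3:
  depth 0: {0}
  depth 1: {1}
3 never appears.

Answer: UNREACHABLE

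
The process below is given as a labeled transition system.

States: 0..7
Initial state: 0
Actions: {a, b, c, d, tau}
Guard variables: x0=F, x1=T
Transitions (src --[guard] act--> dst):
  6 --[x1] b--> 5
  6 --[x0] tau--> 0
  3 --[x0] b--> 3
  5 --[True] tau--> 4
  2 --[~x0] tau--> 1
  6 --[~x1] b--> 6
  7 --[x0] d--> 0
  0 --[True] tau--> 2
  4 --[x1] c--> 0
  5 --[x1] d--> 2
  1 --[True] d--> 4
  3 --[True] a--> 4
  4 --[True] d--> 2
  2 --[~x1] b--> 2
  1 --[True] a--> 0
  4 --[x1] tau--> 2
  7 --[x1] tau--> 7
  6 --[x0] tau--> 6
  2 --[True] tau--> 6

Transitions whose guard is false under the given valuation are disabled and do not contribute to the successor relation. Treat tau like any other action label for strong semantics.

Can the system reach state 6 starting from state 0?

Answer: REACHABLE

Working:
Guard filter leaves 13 enabled edge(s).
L0 = {0}
L1 = {2}  total {0,2}
L2 = {1,6}  total {0,1,2,6}
L3 = {4,5}  total {0,1,2,4,5,6}
R = {0,1,2,4,5,6}
Path to 6: tau·tau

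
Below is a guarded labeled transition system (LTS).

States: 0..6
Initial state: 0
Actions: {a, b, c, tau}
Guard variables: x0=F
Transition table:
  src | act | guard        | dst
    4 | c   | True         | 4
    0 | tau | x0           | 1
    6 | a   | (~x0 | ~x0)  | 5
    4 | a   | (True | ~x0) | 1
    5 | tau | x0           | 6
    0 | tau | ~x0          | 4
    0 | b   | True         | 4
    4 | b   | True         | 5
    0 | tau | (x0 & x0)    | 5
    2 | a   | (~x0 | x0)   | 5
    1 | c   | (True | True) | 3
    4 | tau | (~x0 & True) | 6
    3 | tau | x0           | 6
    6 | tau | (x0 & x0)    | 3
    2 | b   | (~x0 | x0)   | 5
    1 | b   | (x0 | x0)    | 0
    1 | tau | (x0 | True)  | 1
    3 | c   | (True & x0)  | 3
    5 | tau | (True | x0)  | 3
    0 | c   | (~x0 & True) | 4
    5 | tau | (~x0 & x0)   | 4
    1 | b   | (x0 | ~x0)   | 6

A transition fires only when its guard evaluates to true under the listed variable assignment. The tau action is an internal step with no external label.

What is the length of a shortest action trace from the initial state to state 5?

Answer: 2

Analysis:
Layered search for 5:
  depth 0: {0}
  depth 1: {4}
  depth 2: {1,5,6}
depth(5)=2, e.g. b·b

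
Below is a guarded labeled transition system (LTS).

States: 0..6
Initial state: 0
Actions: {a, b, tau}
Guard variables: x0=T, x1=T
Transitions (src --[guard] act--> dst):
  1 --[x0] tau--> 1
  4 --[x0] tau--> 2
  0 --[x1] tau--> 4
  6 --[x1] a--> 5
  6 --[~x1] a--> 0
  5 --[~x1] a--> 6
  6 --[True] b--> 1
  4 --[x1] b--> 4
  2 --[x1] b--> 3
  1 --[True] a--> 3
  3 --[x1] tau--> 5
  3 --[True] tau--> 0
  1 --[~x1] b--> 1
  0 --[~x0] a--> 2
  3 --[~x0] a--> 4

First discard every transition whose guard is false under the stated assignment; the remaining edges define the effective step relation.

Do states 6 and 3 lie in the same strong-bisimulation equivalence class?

Answer: NOT BISIMILAR

Trace:
Bisimulation quotient by refinement:
  round 0: {{0,1,2,3,4,5,6}}
  round 1: {{0,3},{1},{2},{4},{5},{6}}
  round 2: {{0},{1},{2},{3},{4},{5},{6}}
7 equivalence class(es) (converged in 3)
[6]={6}  [3]={3}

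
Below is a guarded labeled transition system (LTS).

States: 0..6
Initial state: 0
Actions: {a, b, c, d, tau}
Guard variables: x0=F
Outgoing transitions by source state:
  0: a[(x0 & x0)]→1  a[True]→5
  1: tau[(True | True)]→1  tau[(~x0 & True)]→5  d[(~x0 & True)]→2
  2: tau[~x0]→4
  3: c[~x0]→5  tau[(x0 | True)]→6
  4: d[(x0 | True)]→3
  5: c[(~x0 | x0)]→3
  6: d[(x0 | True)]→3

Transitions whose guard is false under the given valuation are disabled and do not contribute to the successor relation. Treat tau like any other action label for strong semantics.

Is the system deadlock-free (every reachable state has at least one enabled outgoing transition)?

Answer: DEADLOCK-FREE

Working:
R = {0,3,5,6}
  0: a→5  [1 exit(s)]
  3: c→5  tau→6  [2 exit(s)]
  5: c→3  [1 exit(s)]
  6: d→3  [1 exit(s)]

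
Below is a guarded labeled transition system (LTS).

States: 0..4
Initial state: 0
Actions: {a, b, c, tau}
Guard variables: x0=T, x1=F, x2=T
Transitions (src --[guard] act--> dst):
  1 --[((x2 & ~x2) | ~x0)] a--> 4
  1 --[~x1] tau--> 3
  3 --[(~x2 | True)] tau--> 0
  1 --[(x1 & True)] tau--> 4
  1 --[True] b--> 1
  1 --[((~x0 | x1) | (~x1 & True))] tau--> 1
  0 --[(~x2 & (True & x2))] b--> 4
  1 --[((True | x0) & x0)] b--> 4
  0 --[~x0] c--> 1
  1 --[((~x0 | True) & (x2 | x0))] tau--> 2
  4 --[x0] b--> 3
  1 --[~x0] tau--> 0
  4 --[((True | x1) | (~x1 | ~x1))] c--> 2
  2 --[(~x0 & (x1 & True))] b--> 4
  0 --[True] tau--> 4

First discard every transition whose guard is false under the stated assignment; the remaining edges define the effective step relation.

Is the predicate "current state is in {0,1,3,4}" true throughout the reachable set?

Allowed set {0,1,3,4}
Reachable = {0,2,3,4}
  0: ok
  2: ✗ unsafe
  3: ok
  4: ok
reach 2 via tau·c — violates

Answer: INVARIANT VIOLATED at state 2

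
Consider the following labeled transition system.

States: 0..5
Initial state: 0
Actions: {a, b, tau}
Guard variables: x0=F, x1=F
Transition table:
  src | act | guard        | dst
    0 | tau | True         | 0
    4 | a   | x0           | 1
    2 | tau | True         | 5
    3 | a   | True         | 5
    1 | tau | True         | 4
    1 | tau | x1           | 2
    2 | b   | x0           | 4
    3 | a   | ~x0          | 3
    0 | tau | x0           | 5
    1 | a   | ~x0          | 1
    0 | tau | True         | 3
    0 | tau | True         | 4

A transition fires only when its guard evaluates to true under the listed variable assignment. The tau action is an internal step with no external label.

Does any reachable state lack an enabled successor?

R = {0,3,4,5}
  0: tau→0  tau→3  tau→4  [3 exit(s)]
  3: a→3  a→5  [2 exit(s)]
  4: ∅  [no exit]
  5: ∅  [no exit]
witness 4: tau

Answer: DEADLOCK at state 4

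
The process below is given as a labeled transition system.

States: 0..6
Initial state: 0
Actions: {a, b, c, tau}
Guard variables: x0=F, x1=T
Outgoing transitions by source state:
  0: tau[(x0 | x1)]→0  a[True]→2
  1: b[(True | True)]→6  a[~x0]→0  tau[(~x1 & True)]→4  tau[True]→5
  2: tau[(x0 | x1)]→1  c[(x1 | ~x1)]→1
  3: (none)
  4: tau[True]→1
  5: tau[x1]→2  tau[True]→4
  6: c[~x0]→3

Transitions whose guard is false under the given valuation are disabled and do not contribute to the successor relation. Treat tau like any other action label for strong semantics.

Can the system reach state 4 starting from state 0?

Answer: REACHABLE

Working:
Guard filter leaves 11 enabled edge(s).
L0 = {0}
L1 = {2}  now seen {0,2}
L2 = {1}  now seen {0,1,2}
L3 = {5,6}  now seen {0,1,2,5,6}
L4 = {3,4}  now seen {0,1,2,3,4,5,6}
R = {0,1,2,3,4,5,6}
Path to 4: a·tau·tau·tau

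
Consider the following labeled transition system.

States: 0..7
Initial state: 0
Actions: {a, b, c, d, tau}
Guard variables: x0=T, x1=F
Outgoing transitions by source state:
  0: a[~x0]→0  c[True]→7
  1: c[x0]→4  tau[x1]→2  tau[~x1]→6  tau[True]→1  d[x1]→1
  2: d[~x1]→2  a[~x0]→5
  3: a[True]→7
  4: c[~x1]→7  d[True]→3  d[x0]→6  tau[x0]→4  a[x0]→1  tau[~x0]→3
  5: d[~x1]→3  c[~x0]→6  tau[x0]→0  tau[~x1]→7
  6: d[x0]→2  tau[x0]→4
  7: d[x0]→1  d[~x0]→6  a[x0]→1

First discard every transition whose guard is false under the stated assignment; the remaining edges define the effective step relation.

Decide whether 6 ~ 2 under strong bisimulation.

Compute ~ classes (split until stable):
  round 0: {{0,1,2,3,4,5,6,7}}
  round 1: {{0},{1},{2},{3},{4},{5,6},{7}}
  round 2: {{0},{1},{2},{3},{4},{5},{6},{7}}
stable after 3 split(s): 8 block(s)
6∈{6}, 2∈{2}

Answer: NOT BISIMILAR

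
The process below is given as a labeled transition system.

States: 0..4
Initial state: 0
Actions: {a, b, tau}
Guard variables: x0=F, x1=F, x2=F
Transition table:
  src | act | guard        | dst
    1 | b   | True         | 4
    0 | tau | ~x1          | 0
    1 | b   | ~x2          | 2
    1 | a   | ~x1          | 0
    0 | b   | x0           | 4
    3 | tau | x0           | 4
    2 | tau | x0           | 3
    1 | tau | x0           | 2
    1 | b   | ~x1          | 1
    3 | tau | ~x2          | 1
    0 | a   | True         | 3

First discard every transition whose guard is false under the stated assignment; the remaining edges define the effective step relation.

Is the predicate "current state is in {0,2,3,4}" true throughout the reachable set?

Allowed set {0,2,3,4}
Reach set: {0,1,2,3,4}
  0: ok
  1: VIOLATES
  2: ok
  3: ok
  4: ok
counterexample path to 1: a·tau

Answer: INVARIANT VIOLATED at state 1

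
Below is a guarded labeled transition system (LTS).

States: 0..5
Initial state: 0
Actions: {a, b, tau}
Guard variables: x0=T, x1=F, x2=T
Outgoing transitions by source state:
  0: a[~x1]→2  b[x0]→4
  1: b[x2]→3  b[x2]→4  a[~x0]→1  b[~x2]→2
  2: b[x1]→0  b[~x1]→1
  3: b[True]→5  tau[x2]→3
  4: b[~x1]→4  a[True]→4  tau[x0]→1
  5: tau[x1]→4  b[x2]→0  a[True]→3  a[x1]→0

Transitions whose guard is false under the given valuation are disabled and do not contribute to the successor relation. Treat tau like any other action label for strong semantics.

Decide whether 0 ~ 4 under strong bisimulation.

Answer: NOT BISIMILAR

Analysis:
Refine partition for ~:
  π0 = {{0,1,2,3,4,5}}
  π1 = {{0,5},{1,2},{3},{4}}
  π2 = {{0},{1},{2},{3},{4},{5}}
Fixed point at round 3; 6 class(es).
0∈{0}, 4∈{4}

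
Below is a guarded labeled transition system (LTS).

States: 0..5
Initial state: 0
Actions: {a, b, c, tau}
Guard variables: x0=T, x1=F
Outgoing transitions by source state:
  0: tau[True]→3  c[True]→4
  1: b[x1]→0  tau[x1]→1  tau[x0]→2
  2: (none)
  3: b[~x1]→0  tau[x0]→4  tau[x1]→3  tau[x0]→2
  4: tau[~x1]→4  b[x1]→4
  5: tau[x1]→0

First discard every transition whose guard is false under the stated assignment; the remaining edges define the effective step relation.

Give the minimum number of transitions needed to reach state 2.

BFS to 2:
  L0 = {0}
  L1 = {3,4}
  L2 = {2}
depth(2)=2, e.g. tau·tau

Answer: 2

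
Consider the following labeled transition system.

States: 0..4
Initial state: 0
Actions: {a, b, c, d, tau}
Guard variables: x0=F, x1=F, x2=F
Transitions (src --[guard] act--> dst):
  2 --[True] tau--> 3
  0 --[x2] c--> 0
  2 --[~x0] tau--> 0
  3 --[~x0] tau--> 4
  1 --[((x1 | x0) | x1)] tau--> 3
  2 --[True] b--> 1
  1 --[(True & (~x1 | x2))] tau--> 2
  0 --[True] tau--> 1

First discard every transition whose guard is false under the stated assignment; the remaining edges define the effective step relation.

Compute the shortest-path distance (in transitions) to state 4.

Answer: 4

Trace:
BFS to 4:
  Layer 0: {0}
  Layer 1: {1}
  Layer 2: {2}
  Layer 3: {3}
  Layer 4: {4}
first hit 4 at d=4 via tau·tau·tau·tau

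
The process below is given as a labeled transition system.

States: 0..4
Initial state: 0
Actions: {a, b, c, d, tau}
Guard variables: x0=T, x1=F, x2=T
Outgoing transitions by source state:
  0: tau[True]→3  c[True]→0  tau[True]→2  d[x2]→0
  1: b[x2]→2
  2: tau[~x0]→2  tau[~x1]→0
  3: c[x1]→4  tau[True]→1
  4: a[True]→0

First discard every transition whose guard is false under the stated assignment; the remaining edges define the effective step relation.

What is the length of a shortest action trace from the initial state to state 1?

Answer: 2

Trace:
Breadth-first toward 1:
  depth 0: {0}
  depth 1: {2,3}
  depth 2: {1}
depth(1)=2, e.g. tau·tau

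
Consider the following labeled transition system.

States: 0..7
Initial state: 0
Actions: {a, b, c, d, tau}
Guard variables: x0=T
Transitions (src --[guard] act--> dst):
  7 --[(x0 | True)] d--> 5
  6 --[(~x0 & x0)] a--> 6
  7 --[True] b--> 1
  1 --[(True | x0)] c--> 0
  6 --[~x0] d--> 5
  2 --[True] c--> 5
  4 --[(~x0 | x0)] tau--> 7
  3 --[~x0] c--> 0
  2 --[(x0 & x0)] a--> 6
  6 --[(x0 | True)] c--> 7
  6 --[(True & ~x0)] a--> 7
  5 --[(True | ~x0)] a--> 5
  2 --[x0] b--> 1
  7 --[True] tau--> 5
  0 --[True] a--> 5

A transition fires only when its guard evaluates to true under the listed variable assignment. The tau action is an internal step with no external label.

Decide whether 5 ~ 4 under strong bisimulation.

Compute ~ classes (split until stable):
  π0 = {{0,1,2,3,4,5,6,7}}
  π1 = {{0,5},{1,6},{2},{3},{4},{7}}
  π2 = {{0,5},{1},{2},{3},{4},{6},{7}}
stable after 3 split(s): 7 block(s)
class of 5: {0,5}; class of 4: {4}

Answer: NOT BISIMILAR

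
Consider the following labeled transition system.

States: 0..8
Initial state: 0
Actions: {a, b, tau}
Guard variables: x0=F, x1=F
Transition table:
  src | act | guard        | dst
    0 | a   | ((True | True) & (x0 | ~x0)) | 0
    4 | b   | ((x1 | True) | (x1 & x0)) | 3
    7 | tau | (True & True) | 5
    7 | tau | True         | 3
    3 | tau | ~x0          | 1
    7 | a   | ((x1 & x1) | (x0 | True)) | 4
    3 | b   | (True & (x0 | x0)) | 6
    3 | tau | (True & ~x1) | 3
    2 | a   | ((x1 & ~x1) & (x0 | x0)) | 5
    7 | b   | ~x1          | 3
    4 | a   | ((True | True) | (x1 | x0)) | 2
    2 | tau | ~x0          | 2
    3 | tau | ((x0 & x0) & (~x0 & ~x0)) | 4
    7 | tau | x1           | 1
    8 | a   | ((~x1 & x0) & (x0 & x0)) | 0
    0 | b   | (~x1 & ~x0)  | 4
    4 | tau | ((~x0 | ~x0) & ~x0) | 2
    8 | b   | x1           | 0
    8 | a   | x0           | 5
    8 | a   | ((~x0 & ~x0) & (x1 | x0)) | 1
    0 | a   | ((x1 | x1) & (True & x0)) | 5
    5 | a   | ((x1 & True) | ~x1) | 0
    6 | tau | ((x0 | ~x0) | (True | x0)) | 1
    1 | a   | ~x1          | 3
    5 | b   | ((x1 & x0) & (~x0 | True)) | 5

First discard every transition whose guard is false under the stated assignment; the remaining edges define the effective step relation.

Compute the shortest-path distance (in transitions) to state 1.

BFS to 1:
  Layer 0: {0}
  Layer 1: {4}
  Layer 2: {2,3}
  Layer 3: {1}
first hit 1 at d=3 via b·b·tau

Answer: 3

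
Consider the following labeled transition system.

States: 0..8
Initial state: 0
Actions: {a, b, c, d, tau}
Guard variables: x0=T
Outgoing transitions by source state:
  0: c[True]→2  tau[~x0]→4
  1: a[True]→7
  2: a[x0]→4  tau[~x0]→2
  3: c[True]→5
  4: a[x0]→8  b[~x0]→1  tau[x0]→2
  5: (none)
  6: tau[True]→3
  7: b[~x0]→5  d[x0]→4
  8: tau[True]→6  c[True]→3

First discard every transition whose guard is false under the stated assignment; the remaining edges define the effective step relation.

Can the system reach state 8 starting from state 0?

Answer: REACHABLE

Trace:
After dropping false guards: 10 live edges.
depth 0: {0}
depth 1: {2}  total {0,2}
depth 2: {4}  total {0,2,4}
depth 3: {8}  total {0,2,4,8}
depth 4: {3,6}  total {0,2,3,4,6,8}
depth 5: {5}  total {0,2,3,4,5,6,8}
R = {0,2,3,4,5,6,8}
Path to 8: c·a·a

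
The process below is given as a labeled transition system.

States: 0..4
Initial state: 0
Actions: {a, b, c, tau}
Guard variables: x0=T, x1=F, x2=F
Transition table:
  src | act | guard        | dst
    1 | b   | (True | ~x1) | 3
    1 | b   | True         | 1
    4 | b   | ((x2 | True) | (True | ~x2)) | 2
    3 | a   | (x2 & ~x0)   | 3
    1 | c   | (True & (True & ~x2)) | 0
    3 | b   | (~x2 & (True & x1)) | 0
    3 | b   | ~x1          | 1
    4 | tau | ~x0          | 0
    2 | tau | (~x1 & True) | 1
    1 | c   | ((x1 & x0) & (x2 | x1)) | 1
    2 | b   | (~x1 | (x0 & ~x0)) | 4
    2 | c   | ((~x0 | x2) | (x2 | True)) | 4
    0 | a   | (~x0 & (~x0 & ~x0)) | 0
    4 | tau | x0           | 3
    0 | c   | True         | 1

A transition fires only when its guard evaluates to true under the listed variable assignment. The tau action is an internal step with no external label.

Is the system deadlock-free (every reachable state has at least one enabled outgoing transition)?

Answer: DEADLOCK-FREE

Analysis:
Reach set: {0,1,3}
  0: c→1  [1 out]
  1: b→1  b→3  c→0  [3 out]
  3: b→1  [1 out]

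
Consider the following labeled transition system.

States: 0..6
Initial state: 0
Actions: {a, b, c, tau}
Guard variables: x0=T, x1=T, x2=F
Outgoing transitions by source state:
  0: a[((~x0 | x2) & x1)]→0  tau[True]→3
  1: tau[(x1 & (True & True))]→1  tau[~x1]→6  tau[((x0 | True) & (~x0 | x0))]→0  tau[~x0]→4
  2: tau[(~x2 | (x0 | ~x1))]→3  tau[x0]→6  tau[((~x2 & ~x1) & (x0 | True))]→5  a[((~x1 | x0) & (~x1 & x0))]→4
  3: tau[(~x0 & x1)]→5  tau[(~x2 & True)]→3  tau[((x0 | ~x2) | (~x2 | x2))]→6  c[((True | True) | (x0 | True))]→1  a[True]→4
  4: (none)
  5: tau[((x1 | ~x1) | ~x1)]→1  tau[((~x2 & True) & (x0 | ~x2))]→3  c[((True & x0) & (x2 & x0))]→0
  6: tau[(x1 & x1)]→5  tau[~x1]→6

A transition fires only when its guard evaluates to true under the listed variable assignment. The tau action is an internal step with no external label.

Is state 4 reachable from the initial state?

Answer: REACHABLE

Working:
Guard filter leaves 12 enabled edge(s).
Layer 0: {0}
Layer 1: {3}  cumulative {0,3}
Layer 2: {1,4,6}  cumulative {0,1,3,4,6}
Layer 3: {5}  cumulative {0,1,3,4,5,6}
Reachable = {0,1,3,4,5,6}
witness 4: tau·a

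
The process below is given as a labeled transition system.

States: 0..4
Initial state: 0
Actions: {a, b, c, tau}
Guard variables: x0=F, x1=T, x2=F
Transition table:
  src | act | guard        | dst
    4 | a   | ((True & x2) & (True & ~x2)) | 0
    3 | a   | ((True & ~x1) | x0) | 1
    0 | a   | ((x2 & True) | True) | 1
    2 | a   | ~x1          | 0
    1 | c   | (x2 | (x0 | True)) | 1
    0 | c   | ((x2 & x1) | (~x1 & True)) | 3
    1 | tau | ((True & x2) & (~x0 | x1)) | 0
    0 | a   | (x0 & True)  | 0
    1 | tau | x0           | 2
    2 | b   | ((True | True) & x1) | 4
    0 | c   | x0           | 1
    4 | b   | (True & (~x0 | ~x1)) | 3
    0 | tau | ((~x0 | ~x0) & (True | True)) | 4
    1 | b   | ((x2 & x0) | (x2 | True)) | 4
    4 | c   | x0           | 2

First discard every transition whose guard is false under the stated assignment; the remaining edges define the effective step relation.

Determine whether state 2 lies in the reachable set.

Answer: UNREACHABLE

Analysis:
Guard filter leaves 6 enabled edge(s).
Layer 0: {0}
Layer 1: {1,4}  cumulative {0,1,4}
Layer 2: {3}  cumulative {0,1,3,4}
Reachable = {0,1,3,4}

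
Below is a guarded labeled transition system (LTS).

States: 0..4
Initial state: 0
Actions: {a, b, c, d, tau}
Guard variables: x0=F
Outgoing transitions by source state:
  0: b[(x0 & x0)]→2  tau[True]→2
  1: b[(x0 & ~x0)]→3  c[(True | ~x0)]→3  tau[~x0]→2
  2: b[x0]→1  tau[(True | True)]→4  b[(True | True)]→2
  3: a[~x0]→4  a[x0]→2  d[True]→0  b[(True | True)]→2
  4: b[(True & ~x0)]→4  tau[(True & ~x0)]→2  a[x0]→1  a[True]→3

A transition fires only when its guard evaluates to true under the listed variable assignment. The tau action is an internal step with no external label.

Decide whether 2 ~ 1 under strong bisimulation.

Answer: NOT BISIMILAR

Trace:
Refine partition for ~:
  π0 = {{0,1,2,3,4}}
  π1 = {{0},{1},{2},{3},{4}}
stable after 2 split(s): 5 block(s)
class of 2: {2}; class of 1: {1}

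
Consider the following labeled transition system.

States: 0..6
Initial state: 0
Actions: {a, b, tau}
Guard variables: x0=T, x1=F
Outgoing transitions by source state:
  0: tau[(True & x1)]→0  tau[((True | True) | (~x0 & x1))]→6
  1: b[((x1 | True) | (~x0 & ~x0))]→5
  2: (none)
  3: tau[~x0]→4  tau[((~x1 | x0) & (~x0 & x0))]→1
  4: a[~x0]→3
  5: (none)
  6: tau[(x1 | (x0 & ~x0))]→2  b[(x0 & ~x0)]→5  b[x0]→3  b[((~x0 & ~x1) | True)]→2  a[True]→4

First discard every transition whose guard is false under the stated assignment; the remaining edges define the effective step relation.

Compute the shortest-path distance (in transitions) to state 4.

Answer: 2

Trace:
Breadth-first toward 4:
  Layer 0: {0}
  Layer 1: {6}
  Layer 2: {2,3,4}
4 enters at depth 2; path tau·a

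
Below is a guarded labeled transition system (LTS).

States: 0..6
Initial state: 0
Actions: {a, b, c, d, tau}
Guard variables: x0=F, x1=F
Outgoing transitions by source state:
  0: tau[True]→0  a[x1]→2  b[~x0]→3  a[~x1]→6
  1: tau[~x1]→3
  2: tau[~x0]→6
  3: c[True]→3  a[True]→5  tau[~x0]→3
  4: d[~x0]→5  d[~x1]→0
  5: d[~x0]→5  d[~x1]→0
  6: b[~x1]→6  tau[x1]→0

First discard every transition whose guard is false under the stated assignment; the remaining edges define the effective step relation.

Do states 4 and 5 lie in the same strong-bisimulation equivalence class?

Answer: BISIMILAR

Trace:
Refine partition for ~:
  round 0: {{0,1,2,3,4,5,6}}
  round 1: {{0},{1,2},{3},{4,5},{6}}
  round 2: {{0},{1},{2},{3},{4,5},{6}}
Fixed point at round 3; 6 class(es).
[4]={4,5}  [5]={4,5}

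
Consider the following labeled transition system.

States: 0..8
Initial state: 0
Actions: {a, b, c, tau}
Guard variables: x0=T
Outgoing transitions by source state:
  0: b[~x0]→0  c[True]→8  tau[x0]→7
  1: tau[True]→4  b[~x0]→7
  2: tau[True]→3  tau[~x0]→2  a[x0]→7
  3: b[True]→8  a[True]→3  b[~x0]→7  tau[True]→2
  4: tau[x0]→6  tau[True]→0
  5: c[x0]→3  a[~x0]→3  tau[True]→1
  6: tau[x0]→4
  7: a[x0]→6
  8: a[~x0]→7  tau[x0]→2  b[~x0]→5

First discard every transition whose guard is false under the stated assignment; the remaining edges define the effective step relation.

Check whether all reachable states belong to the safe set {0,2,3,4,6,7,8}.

Answer: INVARIANT HOLDS

Working:
Safe = {0,2,3,4,6,7,8}
R = {0,2,3,4,6,7,8}
  0: safe
  2: safe
  3: safe
  4: safe
  6: safe
  7: safe
  8: safe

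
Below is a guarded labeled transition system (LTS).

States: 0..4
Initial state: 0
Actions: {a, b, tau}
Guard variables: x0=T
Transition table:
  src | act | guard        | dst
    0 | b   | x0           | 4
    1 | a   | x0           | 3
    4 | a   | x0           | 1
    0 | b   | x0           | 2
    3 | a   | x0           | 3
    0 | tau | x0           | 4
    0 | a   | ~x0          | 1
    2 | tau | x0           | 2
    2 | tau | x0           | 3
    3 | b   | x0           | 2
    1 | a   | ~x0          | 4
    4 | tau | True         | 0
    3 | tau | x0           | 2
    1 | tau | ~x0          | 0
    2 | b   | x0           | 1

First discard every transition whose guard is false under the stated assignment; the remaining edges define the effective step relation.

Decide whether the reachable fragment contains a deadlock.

Answer: DEADLOCK-FREE

Working:
Reach set: {0,1,2,3,4}
  0: b→2  b→4  tau→4  [3 out]
  1: a→3  [1 out]
  2: b→1  tau→2  tau→3  [3 out]
  3: a→3  b→2  tau→2  [3 out]
  4: a→1  tau→0  [2 out]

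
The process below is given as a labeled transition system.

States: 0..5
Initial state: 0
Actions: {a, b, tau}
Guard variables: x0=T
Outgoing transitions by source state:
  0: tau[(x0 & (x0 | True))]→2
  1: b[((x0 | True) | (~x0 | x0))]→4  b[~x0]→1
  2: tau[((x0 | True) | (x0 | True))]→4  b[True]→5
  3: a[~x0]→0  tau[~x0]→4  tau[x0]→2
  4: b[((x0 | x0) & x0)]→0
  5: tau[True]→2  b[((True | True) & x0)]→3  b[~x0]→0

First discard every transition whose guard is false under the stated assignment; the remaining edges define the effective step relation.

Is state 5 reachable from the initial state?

Guard filter leaves 8 enabled edge(s).
depth 0: {0}
depth 1: {2}  total {0,2}
depth 2: {4,5}  total {0,2,4,5}
depth 3: {3}  total {0,2,3,4,5}
Reachable = {0,2,3,4,5}
Path to 5: tau·b

Answer: REACHABLE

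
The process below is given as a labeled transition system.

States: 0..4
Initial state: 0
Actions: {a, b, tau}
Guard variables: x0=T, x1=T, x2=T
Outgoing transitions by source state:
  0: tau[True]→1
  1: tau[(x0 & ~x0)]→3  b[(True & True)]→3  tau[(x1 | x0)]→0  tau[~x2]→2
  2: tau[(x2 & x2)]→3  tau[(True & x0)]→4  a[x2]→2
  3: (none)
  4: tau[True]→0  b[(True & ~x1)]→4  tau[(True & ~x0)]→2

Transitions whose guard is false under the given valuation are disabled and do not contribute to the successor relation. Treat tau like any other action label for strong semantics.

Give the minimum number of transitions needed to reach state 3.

Answer: 2

Analysis:
Layered search for 3:
  Layer 0: {0}
  Layer 1: {1}
  Layer 2: {3}
first hit 3 at d=2 via tau·b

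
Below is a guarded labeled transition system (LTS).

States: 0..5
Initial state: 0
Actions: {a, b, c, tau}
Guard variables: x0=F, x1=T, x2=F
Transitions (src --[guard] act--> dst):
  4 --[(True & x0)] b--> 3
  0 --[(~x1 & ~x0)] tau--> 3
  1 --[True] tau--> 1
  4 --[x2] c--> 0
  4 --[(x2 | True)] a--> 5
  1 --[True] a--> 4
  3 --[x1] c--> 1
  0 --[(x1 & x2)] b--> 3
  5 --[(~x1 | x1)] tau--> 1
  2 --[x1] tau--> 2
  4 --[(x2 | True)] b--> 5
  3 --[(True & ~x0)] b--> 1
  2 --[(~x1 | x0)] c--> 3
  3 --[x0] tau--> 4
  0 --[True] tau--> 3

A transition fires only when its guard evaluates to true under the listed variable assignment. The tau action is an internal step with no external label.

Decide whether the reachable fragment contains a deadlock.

Answer: DEADLOCK-FREE

Analysis:
R = {0,1,3,4,5}
  0: tau→3  [deg 1]
  1: a→4  tau→1  [deg 2]
  3: b→1  c→1  [deg 2]
  4: a→5  b→5  [deg 2]
  5: tau→1  [deg 1]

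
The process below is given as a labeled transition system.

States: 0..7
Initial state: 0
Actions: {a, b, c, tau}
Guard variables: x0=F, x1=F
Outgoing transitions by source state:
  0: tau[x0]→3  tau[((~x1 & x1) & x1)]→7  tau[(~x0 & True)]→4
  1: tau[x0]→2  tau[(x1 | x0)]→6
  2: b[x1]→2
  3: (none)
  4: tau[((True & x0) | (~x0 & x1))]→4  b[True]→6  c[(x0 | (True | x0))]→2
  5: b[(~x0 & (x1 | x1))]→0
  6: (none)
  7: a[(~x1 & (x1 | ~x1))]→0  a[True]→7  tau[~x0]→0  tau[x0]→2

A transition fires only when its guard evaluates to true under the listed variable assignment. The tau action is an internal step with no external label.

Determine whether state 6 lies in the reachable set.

After dropping false guards: 6 live edges.
depth 0: {0}
depth 1: {4}  now seen {0,4}
depth 2: {2,6}  now seen {0,2,4,6}
Reachable = {0,2,4,6}
trace reaching 6: tau·b

Answer: REACHABLE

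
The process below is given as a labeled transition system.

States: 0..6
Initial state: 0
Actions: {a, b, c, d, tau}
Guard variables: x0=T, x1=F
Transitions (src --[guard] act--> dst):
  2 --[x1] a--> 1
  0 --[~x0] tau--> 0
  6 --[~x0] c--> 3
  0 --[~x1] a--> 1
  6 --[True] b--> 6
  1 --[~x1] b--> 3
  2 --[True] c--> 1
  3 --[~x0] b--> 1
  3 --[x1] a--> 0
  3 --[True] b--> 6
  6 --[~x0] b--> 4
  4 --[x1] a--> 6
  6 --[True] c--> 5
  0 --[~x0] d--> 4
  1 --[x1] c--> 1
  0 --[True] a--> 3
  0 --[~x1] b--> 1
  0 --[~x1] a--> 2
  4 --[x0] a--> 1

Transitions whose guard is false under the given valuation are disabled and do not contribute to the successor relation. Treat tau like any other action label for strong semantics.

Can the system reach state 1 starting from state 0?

Answer: REACHABLE

Trace:
After dropping false guards: 10 live edges.
depth 0: {0}
depth 1: {1,2,3}  cumulative {0,1,2,3}
depth 2: {6}  cumulative {0,1,2,3,6}
depth 3: {5}  cumulative {0,1,2,3,5,6}
R = {0,1,2,3,5,6}
trace reaching 1: a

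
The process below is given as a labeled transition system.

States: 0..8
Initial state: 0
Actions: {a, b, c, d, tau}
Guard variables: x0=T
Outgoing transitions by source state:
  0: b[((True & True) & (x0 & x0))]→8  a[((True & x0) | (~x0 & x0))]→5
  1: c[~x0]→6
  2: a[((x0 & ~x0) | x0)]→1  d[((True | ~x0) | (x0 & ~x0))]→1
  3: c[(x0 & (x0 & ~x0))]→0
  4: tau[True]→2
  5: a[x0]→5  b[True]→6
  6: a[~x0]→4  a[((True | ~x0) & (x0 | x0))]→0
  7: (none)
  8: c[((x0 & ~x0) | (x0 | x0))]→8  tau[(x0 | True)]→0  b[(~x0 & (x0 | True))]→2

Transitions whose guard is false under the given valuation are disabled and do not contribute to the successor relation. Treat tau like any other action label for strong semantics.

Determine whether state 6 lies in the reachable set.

Guard filter leaves 10 enabled edge(s).
L0 = {0}
L1 = {5,8}  cumulative {0,5,8}
L2 = {6}  cumulative {0,5,6,8}
Reachable = {0,5,6,8}
Path to 6: a·b

Answer: REACHABLE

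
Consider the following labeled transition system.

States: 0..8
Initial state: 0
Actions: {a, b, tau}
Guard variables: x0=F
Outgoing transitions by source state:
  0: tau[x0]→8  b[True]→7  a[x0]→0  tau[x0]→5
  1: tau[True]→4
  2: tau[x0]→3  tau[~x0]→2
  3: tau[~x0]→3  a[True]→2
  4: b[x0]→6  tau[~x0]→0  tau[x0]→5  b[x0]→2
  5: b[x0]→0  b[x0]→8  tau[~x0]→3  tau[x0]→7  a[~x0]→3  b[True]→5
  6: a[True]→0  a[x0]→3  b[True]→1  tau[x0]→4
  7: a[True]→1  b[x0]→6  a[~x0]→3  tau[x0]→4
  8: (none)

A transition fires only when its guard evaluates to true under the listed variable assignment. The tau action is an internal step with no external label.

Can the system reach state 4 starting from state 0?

After dropping false guards: 13 live edges.
depth 0: {0}
depth 1: {7}  cumulative {0,7}
depth 2: {1,3}  cumulative {0,1,3,7}
depth 3: {2,4}  cumulative {0,1,2,3,4,7}
R = {0,1,2,3,4,7}
witness 4: b·a·tau

Answer: REACHABLE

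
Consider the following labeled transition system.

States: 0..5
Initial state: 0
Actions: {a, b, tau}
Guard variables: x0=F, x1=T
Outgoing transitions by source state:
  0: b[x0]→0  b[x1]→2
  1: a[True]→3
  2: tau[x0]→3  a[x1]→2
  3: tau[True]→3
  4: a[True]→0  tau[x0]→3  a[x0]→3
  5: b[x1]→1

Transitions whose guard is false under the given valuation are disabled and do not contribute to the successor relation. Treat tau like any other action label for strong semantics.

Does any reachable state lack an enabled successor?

Reach set: {0,2}
  0: b→2  [1 exit(s)]
  2: a→2  [1 exit(s)]

Answer: DEADLOCK-FREE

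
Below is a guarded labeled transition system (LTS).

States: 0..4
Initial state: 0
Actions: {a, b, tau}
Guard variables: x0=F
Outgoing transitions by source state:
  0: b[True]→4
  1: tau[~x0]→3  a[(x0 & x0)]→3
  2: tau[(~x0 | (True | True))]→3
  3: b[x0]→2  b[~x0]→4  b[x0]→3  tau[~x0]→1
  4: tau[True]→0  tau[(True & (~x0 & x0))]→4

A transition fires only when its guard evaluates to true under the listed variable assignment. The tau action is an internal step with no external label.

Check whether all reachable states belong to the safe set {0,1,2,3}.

Answer: INVARIANT VIOLATED at state 4

Analysis:
Safe = {0,1,2,3}
R = {0,4}
  0: ✓
  4: ✗ unsafe
reach 4 via b — violates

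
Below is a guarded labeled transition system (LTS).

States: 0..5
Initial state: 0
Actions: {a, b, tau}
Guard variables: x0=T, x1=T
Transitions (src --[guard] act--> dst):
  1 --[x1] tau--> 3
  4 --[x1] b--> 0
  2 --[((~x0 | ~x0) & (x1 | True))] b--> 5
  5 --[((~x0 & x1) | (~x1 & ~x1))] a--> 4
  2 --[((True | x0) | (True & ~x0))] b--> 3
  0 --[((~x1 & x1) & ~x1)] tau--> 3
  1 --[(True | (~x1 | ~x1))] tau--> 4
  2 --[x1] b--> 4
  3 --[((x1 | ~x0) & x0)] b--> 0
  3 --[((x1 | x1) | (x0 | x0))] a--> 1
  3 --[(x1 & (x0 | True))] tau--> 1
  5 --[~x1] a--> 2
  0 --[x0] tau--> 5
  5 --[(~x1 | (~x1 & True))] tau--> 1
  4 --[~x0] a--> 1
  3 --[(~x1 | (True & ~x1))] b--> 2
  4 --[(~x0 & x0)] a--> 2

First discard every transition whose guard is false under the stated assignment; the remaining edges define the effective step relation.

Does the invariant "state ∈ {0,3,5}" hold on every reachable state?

Allowed set {0,3,5}
R = {0,5}
  0: ok
  5: ok

Answer: INVARIANT HOLDS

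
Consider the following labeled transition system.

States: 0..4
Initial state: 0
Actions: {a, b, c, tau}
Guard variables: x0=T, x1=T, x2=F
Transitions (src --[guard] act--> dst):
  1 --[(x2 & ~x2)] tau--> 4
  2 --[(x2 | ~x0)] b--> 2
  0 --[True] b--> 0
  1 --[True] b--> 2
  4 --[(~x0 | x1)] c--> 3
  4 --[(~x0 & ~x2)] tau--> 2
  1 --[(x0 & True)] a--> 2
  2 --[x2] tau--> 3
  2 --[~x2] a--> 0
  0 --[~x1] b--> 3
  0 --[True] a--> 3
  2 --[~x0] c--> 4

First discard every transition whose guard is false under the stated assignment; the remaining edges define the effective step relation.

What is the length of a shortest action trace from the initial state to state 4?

BFS to 4:
  L0 = {0}
  L1 = {3}
4 never appears.

Answer: UNREACHABLE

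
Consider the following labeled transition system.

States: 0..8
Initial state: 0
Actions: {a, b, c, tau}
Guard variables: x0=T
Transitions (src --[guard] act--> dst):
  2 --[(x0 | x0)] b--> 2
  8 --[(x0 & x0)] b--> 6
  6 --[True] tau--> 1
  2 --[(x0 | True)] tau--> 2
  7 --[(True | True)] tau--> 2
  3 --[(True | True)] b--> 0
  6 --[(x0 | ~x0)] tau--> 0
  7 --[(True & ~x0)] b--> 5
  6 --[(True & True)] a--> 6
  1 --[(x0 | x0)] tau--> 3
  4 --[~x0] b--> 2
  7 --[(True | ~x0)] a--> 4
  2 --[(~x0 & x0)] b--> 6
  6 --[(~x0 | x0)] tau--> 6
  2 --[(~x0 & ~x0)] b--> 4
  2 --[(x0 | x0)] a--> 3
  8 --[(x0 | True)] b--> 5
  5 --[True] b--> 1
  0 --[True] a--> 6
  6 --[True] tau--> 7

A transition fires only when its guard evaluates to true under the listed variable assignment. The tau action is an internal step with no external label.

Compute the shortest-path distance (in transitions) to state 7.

Layered search for 7:
  Layer 0: {0}
  Layer 1: {6}
  Layer 2: {1,7}
first hit 7 at d=2 via a·tau

Answer: 2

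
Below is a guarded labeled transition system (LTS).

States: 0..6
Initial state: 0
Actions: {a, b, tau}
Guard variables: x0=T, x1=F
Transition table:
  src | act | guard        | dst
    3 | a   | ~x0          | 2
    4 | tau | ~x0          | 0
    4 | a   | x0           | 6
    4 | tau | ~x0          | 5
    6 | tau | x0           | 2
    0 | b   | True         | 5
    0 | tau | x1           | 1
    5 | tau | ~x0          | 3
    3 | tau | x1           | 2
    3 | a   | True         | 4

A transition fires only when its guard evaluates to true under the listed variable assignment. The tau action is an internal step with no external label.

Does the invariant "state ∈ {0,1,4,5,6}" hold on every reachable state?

Safe = {0,1,4,5,6}
Reachable = {0,5}
  0: ok
  5: ok

Answer: INVARIANT HOLDS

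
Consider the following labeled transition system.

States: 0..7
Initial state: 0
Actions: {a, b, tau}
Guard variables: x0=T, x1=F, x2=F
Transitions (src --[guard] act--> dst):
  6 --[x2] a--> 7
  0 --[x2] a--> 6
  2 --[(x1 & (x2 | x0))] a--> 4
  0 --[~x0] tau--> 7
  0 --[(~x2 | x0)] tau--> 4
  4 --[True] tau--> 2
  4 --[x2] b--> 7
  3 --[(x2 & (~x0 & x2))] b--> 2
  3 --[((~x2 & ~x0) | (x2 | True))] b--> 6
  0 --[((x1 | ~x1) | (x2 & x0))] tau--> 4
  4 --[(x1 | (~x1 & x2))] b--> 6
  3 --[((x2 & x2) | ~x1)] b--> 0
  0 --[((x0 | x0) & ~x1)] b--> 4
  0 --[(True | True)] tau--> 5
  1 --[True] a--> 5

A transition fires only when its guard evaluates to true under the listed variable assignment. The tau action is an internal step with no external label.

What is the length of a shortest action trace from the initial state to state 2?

Answer: 2

Analysis:
Layered search for 2:
  L0 = {0}
  L1 = {4,5}
  L2 = {2}
depth(2)=2, e.g. b·tau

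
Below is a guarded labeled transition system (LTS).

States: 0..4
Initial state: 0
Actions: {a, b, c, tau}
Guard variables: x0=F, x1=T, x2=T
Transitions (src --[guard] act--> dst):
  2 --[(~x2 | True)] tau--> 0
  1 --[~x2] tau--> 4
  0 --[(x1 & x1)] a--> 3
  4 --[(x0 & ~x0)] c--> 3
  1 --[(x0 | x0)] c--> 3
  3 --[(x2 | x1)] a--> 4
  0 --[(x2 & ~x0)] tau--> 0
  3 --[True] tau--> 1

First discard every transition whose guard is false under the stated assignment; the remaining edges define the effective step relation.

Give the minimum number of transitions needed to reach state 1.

BFS to 1:
  Layer 0: {0}
  Layer 1: {3}
  Layer 2: {1,4}
first hit 1 at d=2 via a·tau

Answer: 2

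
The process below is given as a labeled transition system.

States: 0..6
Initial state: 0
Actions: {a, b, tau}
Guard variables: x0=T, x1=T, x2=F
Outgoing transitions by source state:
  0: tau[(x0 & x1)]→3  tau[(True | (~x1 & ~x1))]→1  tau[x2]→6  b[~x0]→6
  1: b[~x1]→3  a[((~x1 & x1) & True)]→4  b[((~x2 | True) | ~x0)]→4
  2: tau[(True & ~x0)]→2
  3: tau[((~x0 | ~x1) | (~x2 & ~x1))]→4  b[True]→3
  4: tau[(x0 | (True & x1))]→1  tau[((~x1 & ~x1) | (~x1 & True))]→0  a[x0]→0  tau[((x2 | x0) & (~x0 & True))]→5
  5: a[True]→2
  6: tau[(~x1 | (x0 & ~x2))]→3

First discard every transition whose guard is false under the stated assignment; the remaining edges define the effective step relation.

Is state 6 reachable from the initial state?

Guard filter leaves 8 enabled edge(s).
Layer 0: {0}
Layer 1: {1,3}  now seen {0,1,3}
Layer 2: {4}  now seen {0,1,3,4}
Reach set: {0,1,3,4}

Answer: UNREACHABLE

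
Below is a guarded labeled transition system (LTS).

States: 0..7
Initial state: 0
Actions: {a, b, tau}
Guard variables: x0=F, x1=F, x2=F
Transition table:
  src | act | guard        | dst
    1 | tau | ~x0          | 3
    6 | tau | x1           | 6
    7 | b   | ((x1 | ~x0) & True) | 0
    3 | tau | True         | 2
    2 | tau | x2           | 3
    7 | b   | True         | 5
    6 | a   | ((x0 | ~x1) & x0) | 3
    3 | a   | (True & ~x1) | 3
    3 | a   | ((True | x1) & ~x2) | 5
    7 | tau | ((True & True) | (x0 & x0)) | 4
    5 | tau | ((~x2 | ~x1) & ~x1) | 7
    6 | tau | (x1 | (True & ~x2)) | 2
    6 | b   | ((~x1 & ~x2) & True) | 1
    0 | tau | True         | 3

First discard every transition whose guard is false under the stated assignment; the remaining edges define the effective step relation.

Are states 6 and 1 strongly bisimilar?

Answer: NOT BISIMILAR

Trace:
Refine partition for ~:
  P[0] = {{0,1,2,3,4,5,6,7}}
  P[1] = {{0,1,5},{2,4},{3},{6,7}}
  P[2] = {{0,1},{2,4},{3},{5},{6,7}}
  P[3] = {{0,1},{2,4},{3},{5},{6},{7}}
6 equivalence class(es) (converged in 4)
[6]={6}  [1]={0,1}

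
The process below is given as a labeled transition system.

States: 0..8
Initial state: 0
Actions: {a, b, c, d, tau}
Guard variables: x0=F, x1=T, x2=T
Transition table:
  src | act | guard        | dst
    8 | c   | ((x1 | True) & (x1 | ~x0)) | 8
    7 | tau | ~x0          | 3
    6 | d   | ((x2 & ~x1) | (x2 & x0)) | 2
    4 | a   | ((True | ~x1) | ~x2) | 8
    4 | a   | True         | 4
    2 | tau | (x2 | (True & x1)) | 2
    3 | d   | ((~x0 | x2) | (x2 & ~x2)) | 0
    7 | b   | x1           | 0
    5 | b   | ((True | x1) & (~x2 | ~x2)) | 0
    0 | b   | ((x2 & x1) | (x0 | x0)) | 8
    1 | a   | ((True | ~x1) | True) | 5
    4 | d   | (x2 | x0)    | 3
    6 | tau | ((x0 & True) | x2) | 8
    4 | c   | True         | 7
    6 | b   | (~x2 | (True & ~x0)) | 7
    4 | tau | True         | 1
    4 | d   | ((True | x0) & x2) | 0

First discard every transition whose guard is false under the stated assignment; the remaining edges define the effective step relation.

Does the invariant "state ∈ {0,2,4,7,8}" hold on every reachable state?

Answer: INVARIANT HOLDS

Analysis:
Allowed set {0,2,4,7,8}
R = {0,8}
  0: safe
  8: safe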